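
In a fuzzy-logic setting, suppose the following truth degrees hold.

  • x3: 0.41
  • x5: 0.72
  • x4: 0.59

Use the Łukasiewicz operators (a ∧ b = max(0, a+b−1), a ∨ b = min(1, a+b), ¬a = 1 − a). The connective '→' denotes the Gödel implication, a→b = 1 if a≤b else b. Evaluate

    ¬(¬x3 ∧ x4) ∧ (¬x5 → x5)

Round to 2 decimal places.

0.82

¬x3 = 1 − 0.41 = 0.59
¬x3 ∧ x4 = max(0, a+b−1) on (0.59, 0.59) = 0.18
¬(¬x3 ∧ x4) = 1 − 0.18 = 0.82
¬x5 = 1 − 0.72 = 0.28
¬x5 → x5  [Gödel: 1 if a≤b else b] with a=0.28, b=0.72 → 1.00
¬(¬x3 ∧ x4) ∧ (¬x5 → x5) = max(0, a+b−1) on (0.82, 1.00) = 0.82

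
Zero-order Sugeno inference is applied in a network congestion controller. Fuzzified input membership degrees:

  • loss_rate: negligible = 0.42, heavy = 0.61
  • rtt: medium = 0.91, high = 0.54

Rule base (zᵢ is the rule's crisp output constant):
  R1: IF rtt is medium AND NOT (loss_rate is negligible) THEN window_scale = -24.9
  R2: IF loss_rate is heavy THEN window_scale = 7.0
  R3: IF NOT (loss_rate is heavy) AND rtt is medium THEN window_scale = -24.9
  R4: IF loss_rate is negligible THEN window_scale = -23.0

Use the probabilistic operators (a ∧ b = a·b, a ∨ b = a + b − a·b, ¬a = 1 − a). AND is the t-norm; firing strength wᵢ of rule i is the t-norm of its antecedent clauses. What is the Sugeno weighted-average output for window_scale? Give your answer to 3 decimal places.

R1 (z=-24.9): medium=0.91, ¬negligible=1−0.42=0.58; AND[a·b] → w = 0.5278
R2 (z=7.0): heavy=0.61 → w = 0.6100
R3 (z=-24.9): ¬heavy=1−0.61=0.39, medium=0.91; AND[a·b] → w = 0.3549
R4 (z=-23.0): negligible=0.42 → w = 0.4200
Weighted average = (0.5278·-24.9 + 0.6100·7.0 + 0.3549·-24.9 + 0.4200·-23.0) / (0.5278 + 0.6100 + 0.3549 + 0.4200)
  = -27.3692 / 1.9127 = -14.309

-14.309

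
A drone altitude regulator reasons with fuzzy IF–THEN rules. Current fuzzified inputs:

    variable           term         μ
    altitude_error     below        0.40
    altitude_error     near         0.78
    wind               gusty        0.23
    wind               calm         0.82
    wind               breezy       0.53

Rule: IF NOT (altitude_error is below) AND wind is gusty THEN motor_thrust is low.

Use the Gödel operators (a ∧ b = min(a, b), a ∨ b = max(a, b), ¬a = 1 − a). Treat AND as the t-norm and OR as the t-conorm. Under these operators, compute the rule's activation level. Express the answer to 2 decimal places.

0.23

firing strength: ¬below=1−0.40=0.60, gusty=0.23; AND[min(a, b)] → w = 0.23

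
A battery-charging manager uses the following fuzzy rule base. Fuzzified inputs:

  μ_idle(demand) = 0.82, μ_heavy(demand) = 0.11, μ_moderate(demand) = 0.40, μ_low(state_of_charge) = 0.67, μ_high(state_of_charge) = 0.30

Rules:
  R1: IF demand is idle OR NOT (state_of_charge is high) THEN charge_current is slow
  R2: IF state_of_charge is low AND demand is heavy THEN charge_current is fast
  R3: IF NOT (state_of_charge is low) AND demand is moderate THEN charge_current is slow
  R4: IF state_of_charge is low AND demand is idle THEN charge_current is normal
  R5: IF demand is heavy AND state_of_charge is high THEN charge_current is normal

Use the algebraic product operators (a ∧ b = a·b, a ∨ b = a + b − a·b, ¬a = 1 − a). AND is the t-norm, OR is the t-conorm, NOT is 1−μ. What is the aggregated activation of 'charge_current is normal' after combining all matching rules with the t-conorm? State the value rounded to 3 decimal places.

R1: idle=0.82, ¬high=1−0.30=0.70; OR[a + b − a·b] → w = 0.9460
R2: low=0.67, heavy=0.11; AND[a·b] → w = 0.0737
R3: ¬low=1−0.67=0.33, moderate=0.40; AND[a·b] → w = 0.1320
R4: low=0.67, idle=0.82; AND[a·b] → w = 0.5494
R5: heavy=0.11, high=0.30; AND[a·b] → w = 0.0330
Rules with consequent 'normal': {R4, R5} → strengths 0.5494, 0.0330
Aggregate via t-conorm [a + b − a·b]: 0.5643

0.564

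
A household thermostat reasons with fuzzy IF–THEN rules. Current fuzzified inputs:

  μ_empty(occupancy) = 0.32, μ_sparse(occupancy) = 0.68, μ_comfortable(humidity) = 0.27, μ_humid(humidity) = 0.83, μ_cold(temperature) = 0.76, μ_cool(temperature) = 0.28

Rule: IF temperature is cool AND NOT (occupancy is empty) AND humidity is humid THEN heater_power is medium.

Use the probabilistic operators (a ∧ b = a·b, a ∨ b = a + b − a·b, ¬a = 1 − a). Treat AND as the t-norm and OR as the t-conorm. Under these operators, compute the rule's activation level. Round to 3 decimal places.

firing strength: cool=0.28, ¬empty=1−0.32=0.68, humid=0.83; AND[a·b] → w = 0.1580

0.158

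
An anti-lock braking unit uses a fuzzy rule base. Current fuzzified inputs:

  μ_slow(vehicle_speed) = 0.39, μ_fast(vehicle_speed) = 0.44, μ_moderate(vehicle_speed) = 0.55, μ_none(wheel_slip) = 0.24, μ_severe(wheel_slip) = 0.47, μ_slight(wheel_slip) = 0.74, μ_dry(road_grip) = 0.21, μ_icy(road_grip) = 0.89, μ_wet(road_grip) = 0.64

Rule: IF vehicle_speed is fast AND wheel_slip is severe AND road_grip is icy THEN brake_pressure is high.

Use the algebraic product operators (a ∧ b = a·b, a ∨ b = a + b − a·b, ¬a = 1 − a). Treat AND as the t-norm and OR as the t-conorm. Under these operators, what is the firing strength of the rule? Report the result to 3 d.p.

firing strength: fast=0.44, severe=0.47, icy=0.89; AND[a·b] → w = 0.1841

0.184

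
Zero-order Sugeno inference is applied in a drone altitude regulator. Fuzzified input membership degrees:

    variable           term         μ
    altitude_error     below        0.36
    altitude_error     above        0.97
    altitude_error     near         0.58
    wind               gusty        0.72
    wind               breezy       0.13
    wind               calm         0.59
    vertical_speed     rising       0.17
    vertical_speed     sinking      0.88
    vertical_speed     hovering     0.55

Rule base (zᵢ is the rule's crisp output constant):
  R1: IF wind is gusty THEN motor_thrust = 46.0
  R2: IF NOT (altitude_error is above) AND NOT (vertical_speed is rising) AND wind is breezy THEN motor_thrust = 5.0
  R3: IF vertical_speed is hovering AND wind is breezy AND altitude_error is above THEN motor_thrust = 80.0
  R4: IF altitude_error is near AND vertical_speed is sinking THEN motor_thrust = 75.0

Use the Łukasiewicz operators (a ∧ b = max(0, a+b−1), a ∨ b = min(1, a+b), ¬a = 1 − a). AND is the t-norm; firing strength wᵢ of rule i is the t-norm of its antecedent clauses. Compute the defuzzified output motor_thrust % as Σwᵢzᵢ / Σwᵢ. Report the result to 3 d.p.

57.305

R1 (z=46.0): gusty=0.72 → w = 0.72
R2 (z=5.0): ¬above=1−0.97=0.03, ¬rising=1−0.17=0.83, breezy=0.13; AND[max(0, a+b−1)] → w = 0.00
R3 (z=80.0): hovering=0.55, breezy=0.13, above=0.97; AND[max(0, a+b−1)] → w = 0.00
R4 (z=75.0): near=0.58, sinking=0.88; AND[max(0, a+b−1)] → w = 0.46
Weighted average = (0.72·46.0 + 0.00·5.0 + 0.00·80.0 + 0.46·75.0) / (0.72 + 0.00 + 0.00 + 0.46)
  = 67.6200 / 1.1800 = 57.305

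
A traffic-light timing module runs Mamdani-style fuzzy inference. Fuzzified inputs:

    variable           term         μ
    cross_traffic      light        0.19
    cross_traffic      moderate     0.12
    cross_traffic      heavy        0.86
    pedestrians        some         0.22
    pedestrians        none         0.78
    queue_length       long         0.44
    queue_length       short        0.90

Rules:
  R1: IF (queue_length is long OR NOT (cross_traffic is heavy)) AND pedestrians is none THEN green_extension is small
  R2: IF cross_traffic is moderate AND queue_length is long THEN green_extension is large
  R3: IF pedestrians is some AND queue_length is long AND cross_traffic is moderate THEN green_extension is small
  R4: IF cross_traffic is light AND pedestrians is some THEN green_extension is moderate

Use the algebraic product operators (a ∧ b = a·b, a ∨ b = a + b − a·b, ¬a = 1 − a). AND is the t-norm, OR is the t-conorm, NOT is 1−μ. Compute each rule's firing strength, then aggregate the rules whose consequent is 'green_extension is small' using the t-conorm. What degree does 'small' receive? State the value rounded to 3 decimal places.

R1: (long=0.44 OR ¬heavy=1−0.86=0.14) = 0.5184; AND[a·b] with none=0.78 → w = 0.4044
R2: moderate=0.12, long=0.44; AND[a·b] → w = 0.0528
R3: some=0.22, long=0.44, moderate=0.12; AND[a·b] → w = 0.0116
R4: light=0.19, some=0.22; AND[a·b] → w = 0.0418
Rules with consequent 'small': {R1, R3} → strengths 0.4044, 0.0116
Aggregate via t-conorm [a + b − a·b]: 0.4113

0.411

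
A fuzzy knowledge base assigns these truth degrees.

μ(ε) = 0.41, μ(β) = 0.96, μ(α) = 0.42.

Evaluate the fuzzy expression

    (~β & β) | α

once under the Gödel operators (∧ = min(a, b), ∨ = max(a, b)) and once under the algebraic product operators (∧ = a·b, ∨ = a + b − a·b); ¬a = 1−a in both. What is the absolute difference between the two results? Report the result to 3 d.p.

Under Gödel:
  ~β = 1 − 0.96 = 0.04
  ~β & β = min(a, b) on (0.04, 0.96) = 0.04
  (~β & β) | α = max(a, b) on (0.04, 0.42) = 0.42
  → value = 0.4200
Under algebraic product:
  ~β = 1 − 0.9600 = 0.0400
  ~β & β = a·b on (0.0400, 0.9600) = 0.0384
  (~β & β) | α = a + b − a·b on (0.0384, 0.4200) = 0.4423
  → value = 0.4423
|0.4200 − 0.4423| = 0.022

0.022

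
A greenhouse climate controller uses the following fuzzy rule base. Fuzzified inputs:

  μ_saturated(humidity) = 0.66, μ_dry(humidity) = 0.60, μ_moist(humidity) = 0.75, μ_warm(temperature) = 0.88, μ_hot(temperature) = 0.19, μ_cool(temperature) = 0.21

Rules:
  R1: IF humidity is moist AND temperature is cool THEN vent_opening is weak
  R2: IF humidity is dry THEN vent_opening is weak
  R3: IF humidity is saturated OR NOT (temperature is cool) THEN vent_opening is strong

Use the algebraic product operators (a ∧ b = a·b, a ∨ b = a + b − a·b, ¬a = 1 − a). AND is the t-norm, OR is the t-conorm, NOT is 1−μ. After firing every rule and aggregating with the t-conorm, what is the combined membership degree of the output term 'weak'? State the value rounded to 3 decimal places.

0.663

R1: moist=0.75, cool=0.21; AND[a·b] → w = 0.1575
R2: dry=0.60 → w = 0.6000
R3: saturated=0.66, ¬cool=1−0.21=0.79; OR[a + b − a·b] → w = 0.9286
Rules with consequent 'weak': {R1, R2} → strengths 0.1575, 0.6000
Aggregate via t-conorm [a + b − a·b]: 0.6630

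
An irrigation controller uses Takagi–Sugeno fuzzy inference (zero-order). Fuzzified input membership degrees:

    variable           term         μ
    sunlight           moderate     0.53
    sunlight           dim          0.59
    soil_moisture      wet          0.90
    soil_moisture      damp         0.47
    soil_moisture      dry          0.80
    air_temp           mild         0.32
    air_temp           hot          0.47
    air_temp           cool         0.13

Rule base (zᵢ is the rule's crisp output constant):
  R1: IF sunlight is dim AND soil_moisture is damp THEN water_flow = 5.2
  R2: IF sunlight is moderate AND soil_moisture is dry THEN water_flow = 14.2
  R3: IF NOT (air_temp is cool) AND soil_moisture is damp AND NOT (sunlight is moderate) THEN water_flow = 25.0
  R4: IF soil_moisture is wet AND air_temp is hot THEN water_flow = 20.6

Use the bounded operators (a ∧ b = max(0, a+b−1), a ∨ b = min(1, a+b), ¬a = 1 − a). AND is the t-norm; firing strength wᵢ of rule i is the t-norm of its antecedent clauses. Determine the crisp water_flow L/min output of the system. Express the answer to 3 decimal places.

16.605

R1 (z=5.2): dim=0.59, damp=0.47; AND[max(0, a+b−1)] → w = 0.06
R2 (z=14.2): moderate=0.53, dry=0.80; AND[max(0, a+b−1)] → w = 0.33
R3 (z=25.0): ¬cool=1−0.13=0.87, damp=0.47, ¬moderate=1−0.53=0.47; AND[max(0, a+b−1)] → w = 0.00
R4 (z=20.6): wet=0.90, hot=0.47; AND[max(0, a+b−1)] → w = 0.37
Weighted average = (0.06·5.2 + 0.33·14.2 + 0.00·25.0 + 0.37·20.6) / (0.06 + 0.33 + 0.00 + 0.37)
  = 12.6200 / 0.7600 = 16.605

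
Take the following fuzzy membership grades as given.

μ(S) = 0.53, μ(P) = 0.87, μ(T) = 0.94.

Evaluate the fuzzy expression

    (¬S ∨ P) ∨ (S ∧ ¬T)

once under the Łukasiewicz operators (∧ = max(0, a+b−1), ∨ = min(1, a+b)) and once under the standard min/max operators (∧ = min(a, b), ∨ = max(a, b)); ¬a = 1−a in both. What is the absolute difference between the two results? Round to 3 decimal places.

Under Łukasiewicz:
  ¬S = 1 − 0.53 = 0.47
  ¬S ∨ P = min(1, a+b) on (0.47, 0.87) = 1.00
  ¬T = 1 − 0.94 = 0.06
  S ∧ ¬T = max(0, a+b−1) on (0.53, 0.06) = 0.00
  (¬S ∨ P) ∨ (S ∧ ¬T) = min(1, a+b) on (1.00, 0.00) = 1.00
  → value = 1.0000
Under standard min/max:
  ¬S = 1 − 0.53 = 0.47
  ¬S ∨ P = max(a, b) on (0.47, 0.87) = 0.87
  ¬T = 1 − 0.94 = 0.06
  S ∧ ¬T = min(a, b) on (0.53, 0.06) = 0.06
  (¬S ∨ P) ∨ (S ∧ ¬T) = max(a, b) on (0.87, 0.06) = 0.87
  → value = 0.8700
|1.0000 − 0.8700| = 0.130

0.130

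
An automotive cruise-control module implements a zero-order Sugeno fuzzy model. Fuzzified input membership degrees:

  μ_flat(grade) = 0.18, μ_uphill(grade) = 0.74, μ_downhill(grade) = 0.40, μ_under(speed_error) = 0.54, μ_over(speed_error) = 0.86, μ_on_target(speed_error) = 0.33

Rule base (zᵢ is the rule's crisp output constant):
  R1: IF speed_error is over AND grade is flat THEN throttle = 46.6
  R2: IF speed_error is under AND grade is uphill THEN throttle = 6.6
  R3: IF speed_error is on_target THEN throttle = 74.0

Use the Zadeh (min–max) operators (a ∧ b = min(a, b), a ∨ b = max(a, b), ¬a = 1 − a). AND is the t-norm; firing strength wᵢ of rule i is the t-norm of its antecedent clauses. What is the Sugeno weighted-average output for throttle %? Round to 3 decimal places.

34.640

R1 (z=46.6): over=0.86, flat=0.18; AND[min(a, b)] → w = 0.18
R2 (z=6.6): under=0.54, uphill=0.74; AND[min(a, b)] → w = 0.54
R3 (z=74.0): on_target=0.33 → w = 0.33
Weighted average = (0.18·46.6 + 0.54·6.6 + 0.33·74.0) / (0.18 + 0.54 + 0.33)
  = 36.3720 / 1.0500 = 34.640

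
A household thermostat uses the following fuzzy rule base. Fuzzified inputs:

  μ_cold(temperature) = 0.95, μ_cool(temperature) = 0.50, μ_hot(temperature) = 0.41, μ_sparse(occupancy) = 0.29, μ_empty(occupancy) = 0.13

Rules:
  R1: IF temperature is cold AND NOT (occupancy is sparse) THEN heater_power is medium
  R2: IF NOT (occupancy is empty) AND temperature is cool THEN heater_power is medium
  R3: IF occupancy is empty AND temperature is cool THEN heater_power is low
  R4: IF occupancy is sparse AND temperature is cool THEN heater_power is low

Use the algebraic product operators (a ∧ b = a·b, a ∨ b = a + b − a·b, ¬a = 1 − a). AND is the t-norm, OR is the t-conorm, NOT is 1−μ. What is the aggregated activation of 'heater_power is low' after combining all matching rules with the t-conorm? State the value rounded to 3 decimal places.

0.201

R1: cold=0.95, ¬sparse=1−0.29=0.71; AND[a·b] → w = 0.6745
R2: ¬empty=1−0.13=0.87, cool=0.50; AND[a·b] → w = 0.4350
R3: empty=0.13, cool=0.50; AND[a·b] → w = 0.0650
R4: sparse=0.29, cool=0.50; AND[a·b] → w = 0.1450
Rules with consequent 'low': {R3, R4} → strengths 0.0650, 0.1450
Aggregate via t-conorm [a + b − a·b]: 0.2006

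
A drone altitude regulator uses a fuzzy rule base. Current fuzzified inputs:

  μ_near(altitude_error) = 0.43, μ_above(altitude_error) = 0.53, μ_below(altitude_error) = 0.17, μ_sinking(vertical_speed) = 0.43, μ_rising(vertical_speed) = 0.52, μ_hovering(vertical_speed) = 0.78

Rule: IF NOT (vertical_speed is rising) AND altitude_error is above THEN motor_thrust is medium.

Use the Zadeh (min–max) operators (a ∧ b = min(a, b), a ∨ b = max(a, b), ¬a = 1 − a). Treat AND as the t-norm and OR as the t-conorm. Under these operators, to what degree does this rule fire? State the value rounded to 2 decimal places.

firing strength: ¬rising=1−0.52=0.48, above=0.53; AND[min(a, b)] → w = 0.48

0.48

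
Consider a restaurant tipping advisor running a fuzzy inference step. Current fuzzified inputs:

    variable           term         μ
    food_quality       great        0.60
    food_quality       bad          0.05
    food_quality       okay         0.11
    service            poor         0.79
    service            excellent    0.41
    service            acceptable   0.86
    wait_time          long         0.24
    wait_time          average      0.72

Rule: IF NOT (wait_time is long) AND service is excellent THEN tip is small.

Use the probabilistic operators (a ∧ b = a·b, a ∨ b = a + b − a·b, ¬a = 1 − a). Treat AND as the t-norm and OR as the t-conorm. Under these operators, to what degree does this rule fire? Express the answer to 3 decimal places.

0.312

firing strength: ¬long=1−0.24=0.76, excellent=0.41; AND[a·b] → w = 0.3116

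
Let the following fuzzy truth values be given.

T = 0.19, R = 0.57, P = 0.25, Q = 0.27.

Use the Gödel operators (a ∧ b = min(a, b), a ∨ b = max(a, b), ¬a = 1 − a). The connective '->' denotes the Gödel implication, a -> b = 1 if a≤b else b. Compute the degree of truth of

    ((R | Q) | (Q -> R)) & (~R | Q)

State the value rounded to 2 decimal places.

R | Q = max(a, b) on (0.57, 0.27) = 0.57
Q -> R  [Gödel: 1 if a≤b else b] with a=0.27, b=0.57 → 1.00
(R | Q) | (Q -> R) = max(a, b) on (0.57, 1.00) = 1.00
~R = 1 − 0.57 = 0.43
~R | Q = max(a, b) on (0.43, 0.27) = 0.43
((R | Q) | (Q -> R)) & (~R | Q) = min(a, b) on (1.00, 0.43) = 0.43

0.43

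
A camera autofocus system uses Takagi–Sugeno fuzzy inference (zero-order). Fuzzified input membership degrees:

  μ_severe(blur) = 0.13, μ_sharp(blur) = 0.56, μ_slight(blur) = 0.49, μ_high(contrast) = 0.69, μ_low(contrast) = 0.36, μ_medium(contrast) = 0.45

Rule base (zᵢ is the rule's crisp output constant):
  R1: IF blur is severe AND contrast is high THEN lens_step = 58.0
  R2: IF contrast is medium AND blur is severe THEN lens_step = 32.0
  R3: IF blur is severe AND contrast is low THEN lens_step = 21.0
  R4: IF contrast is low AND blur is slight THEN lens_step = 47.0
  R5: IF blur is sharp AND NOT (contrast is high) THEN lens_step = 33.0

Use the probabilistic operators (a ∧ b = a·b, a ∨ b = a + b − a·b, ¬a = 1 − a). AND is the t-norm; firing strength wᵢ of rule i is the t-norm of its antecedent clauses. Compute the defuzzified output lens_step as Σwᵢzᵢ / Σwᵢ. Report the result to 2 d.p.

40.51

R1 (z=58.0): severe=0.13, high=0.69; AND[a·b] → w = 0.0897
R2 (z=32.0): medium=0.45, severe=0.13; AND[a·b] → w = 0.0585
R3 (z=21.0): severe=0.13, low=0.36; AND[a·b] → w = 0.0468
R4 (z=47.0): low=0.36, slight=0.49; AND[a·b] → w = 0.1764
R5 (z=33.0): sharp=0.56, ¬high=1−0.69=0.31; AND[a·b] → w = 0.1736
Weighted average = (0.0897·58.0 + 0.0585·32.0 + 0.0468·21.0 + 0.1764·47.0 + 0.1736·33.0) / (0.0897 + 0.0585 + 0.0468 + 0.1764 + 0.1736)
  = 22.0770 / 0.5450 = 40.51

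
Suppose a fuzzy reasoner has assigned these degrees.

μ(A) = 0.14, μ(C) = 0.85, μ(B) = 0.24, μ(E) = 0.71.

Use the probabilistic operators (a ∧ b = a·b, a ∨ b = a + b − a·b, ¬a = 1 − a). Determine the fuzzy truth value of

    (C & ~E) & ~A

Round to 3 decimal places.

~E = 1 − 0.7100 = 0.2900
C & ~E = a·b on (0.8500, 0.2900) = 0.2465
~A = 1 − 0.1400 = 0.8600
(C & ~E) & ~A = a·b on (0.2465, 0.8600) = 0.2120

0.212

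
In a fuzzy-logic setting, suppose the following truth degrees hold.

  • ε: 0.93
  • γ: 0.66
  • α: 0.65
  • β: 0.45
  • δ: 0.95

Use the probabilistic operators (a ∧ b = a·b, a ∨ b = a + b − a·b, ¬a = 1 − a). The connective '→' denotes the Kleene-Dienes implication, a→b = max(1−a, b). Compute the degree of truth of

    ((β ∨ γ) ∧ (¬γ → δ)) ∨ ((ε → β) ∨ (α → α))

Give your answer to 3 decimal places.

β ∨ γ = a + b − a·b on (0.4500, 0.6600) = 0.8130
¬γ = 1 − 0.6600 = 0.3400
¬γ → δ  [Kleene-Dienes: max(1−a, b)] with a=0.3400, b=0.9500 → 0.9500
(β ∨ γ) ∧ (¬γ → δ) = a·b on (0.8130, 0.9500) = 0.7723
ε → β  [Kleene-Dienes: max(1−a, b)] with a=0.9300, b=0.4500 → 0.4500
α → α  [Kleene-Dienes: max(1−a, b)] with a=0.6500, b=0.6500 → 0.6500
(ε → β) ∨ (α → α) = a + b − a·b on (0.4500, 0.6500) = 0.8075
((β ∨ γ) ∧ (¬γ → δ)) ∨ ((ε → β) ∨ (α → α)) = a + b − a·b on (0.7723, 0.8075) = 0.9562

0.956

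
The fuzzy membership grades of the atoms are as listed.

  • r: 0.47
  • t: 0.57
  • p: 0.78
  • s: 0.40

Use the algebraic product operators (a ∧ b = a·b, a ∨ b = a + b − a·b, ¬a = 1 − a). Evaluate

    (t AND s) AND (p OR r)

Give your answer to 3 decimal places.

t AND s = a·b on (0.5700, 0.4000) = 0.2280
p OR r = a + b − a·b on (0.7800, 0.4700) = 0.8834
(t AND s) AND (p OR r) = a·b on (0.2280, 0.8834) = 0.2014

0.201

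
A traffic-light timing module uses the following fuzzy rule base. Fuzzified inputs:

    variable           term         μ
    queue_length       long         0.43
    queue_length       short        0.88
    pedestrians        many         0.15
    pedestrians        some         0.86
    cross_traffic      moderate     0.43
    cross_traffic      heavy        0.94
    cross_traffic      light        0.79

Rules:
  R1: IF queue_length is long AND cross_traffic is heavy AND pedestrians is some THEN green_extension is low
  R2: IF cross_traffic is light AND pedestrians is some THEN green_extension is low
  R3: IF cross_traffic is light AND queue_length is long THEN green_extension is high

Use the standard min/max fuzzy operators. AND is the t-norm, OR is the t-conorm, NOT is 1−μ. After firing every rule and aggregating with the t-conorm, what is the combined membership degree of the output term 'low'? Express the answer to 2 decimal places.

R1: long=0.43, heavy=0.94, some=0.86; AND[min(a, b)] → w = 0.43
R2: light=0.79, some=0.86; AND[min(a, b)] → w = 0.79
R3: light=0.79, long=0.43; AND[min(a, b)] → w = 0.43
Rules with consequent 'low': {R1, R2} → strengths 0.43, 0.79
Aggregate via t-conorm [max(a, b)]: 0.79

0.79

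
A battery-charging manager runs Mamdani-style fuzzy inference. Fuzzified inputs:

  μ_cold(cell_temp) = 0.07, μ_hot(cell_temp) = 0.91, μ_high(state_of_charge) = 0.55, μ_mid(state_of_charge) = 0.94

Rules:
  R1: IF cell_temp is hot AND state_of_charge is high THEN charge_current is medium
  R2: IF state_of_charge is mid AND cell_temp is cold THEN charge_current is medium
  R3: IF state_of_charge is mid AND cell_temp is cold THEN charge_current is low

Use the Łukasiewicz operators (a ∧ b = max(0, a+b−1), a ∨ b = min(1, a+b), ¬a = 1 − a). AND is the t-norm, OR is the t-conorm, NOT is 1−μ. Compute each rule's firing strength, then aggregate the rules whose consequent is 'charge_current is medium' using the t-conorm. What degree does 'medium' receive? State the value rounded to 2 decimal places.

0.47

R1: hot=0.91, high=0.55; AND[max(0, a+b−1)] → w = 0.46
R2: mid=0.94, cold=0.07; AND[max(0, a+b−1)] → w = 0.01
R3: mid=0.94, cold=0.07; AND[max(0, a+b−1)] → w = 0.01
Rules with consequent 'medium': {R1, R2} → strengths 0.46, 0.01
Aggregate via t-conorm [min(1, a+b)]: 0.47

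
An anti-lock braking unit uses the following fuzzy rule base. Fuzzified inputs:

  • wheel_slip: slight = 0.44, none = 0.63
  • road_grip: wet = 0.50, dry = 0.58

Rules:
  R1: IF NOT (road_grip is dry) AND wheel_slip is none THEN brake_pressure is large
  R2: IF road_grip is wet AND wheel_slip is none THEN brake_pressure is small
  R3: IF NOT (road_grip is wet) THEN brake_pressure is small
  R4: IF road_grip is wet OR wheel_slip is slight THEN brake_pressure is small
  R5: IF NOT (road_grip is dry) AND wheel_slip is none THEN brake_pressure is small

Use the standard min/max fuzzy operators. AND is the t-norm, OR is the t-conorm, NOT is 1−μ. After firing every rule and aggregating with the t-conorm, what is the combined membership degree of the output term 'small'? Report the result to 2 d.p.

0.50

R1: ¬dry=1−0.58=0.42, none=0.63; AND[min(a, b)] → w = 0.42
R2: wet=0.50, none=0.63; AND[min(a, b)] → w = 0.50
R3: ¬wet=1−0.50=0.50 → w = 0.50
R4: wet=0.50, slight=0.44; OR[max(a, b)] → w = 0.50
R5: ¬dry=1−0.58=0.42, none=0.63; AND[min(a, b)] → w = 0.42
Rules with consequent 'small': {R2, R3, R4, R5} → strengths 0.50, 0.50, 0.50, 0.42
Aggregate via t-conorm [max(a, b)]: 0.50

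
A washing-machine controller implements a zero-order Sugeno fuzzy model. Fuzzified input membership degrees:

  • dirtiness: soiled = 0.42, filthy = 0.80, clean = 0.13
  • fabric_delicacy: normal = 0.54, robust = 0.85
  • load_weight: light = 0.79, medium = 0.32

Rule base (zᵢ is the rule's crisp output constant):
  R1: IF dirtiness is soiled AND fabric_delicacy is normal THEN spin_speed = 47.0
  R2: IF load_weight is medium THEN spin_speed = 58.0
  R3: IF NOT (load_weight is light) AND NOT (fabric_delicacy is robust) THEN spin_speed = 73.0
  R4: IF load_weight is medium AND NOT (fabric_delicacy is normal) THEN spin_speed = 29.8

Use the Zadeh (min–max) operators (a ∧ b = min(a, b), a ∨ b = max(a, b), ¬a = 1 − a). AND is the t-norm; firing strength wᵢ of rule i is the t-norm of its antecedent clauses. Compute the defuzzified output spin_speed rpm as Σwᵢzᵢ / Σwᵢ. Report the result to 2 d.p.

48.58

R1 (z=47.0): soiled=0.42, normal=0.54; AND[min(a, b)] → w = 0.42
R2 (z=58.0): medium=0.32 → w = 0.32
R3 (z=73.0): ¬light=1−0.79=0.21, ¬robust=1−0.85=0.15; AND[min(a, b)] → w = 0.15
R4 (z=29.8): medium=0.32, ¬normal=1−0.54=0.46; AND[min(a, b)] → w = 0.32
Weighted average = (0.42·47.0 + 0.32·58.0 + 0.15·73.0 + 0.32·29.8) / (0.42 + 0.32 + 0.15 + 0.32)
  = 58.7860 / 1.2100 = 48.58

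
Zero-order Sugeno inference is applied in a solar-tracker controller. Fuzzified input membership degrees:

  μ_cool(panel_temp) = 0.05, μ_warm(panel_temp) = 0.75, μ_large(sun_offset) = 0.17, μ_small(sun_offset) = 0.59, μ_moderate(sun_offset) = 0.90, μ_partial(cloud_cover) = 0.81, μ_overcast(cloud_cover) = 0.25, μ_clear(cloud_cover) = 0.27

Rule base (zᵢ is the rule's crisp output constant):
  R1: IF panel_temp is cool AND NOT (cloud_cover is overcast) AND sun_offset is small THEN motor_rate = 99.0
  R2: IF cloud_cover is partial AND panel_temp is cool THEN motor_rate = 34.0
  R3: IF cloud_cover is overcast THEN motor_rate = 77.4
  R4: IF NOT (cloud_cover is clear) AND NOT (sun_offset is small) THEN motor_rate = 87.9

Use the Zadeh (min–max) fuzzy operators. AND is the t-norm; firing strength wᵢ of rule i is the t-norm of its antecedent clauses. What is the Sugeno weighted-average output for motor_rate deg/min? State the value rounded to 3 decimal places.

81.630

R1 (z=99.0): cool=0.05, ¬overcast=1−0.25=0.75, small=0.59; AND[min(a, b)] → w = 0.05
R2 (z=34.0): partial=0.81, cool=0.05; AND[min(a, b)] → w = 0.05
R3 (z=77.4): overcast=0.25 → w = 0.25
R4 (z=87.9): ¬clear=1−0.27=0.73, ¬small=1−0.59=0.41; AND[min(a, b)] → w = 0.41
Weighted average = (0.05·99.0 + 0.05·34.0 + 0.25·77.4 + 0.41·87.9) / (0.05 + 0.05 + 0.25 + 0.41)
  = 62.0390 / 0.7600 = 81.630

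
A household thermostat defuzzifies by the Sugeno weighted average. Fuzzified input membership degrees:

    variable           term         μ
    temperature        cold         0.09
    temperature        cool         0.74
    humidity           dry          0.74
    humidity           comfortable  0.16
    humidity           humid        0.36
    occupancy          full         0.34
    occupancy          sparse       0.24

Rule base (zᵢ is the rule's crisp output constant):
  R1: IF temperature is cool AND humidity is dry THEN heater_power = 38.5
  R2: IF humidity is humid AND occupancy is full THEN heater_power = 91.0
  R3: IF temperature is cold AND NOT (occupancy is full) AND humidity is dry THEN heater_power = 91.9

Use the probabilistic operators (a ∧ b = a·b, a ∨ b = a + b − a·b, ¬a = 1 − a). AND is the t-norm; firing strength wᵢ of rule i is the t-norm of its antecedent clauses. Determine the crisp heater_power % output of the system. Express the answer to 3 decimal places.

R1 (z=38.5): cool=0.74, dry=0.74; AND[a·b] → w = 0.5476
R2 (z=91.0): humid=0.36, full=0.34; AND[a·b] → w = 0.1224
R3 (z=91.9): cold=0.09, ¬full=1−0.34=0.66, dry=0.74; AND[a·b] → w = 0.0440
Weighted average = (0.5476·38.5 + 0.1224·91.0 + 0.0440·91.9) / (0.5476 + 0.1224 + 0.0440)
  = 36.2606 / 0.7140 = 50.788

50.788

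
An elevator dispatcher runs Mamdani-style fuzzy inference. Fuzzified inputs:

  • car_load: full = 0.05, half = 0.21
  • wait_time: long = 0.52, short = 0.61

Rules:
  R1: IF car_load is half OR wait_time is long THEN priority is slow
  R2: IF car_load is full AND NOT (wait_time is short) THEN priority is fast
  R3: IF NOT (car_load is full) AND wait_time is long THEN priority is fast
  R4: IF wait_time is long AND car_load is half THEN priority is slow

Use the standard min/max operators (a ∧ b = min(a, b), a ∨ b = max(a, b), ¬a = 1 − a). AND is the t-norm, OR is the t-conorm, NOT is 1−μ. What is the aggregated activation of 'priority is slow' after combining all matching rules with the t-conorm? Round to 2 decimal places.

0.52

R1: half=0.21, long=0.52; OR[max(a, b)] → w = 0.52
R2: full=0.05, ¬short=1−0.61=0.39; AND[min(a, b)] → w = 0.05
R3: ¬full=1−0.05=0.95, long=0.52; AND[min(a, b)] → w = 0.52
R4: long=0.52, half=0.21; AND[min(a, b)] → w = 0.21
Rules with consequent 'slow': {R1, R4} → strengths 0.52, 0.21
Aggregate via t-conorm [max(a, b)]: 0.52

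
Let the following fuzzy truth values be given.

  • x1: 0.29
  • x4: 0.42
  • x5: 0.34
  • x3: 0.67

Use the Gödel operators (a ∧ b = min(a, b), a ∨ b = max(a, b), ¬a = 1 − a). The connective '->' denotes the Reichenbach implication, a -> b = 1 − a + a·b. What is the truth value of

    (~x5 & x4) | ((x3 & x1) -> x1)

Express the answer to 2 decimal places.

~x5 = 1 − 0.34 = 0.66
~x5 & x4 = min(a, b) on (0.66, 0.42) = 0.42
x3 & x1 = min(a, b) on (0.67, 0.29) = 0.29
(x3 & x1) -> x1  [Reichenbach: 1 − a + a·b] with a=0.29, b=0.29 → 0.79
(~x5 & x4) | ((x3 & x1) -> x1) = max(a, b) on (0.42, 0.79) = 0.79

0.79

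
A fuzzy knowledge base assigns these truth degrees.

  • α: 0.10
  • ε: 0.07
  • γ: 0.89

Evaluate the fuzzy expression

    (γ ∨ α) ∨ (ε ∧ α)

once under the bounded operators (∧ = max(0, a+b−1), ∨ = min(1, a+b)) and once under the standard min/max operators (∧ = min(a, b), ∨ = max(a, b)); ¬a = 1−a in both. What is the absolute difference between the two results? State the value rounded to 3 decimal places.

0.100

Under bounded:
  γ ∨ α = min(1, a+b) on (0.89, 0.10) = 0.99
  ε ∧ α = max(0, a+b−1) on (0.07, 0.10) = 0.00
  (γ ∨ α) ∨ (ε ∧ α) = min(1, a+b) on (0.99, 0.00) = 0.99
  → value = 0.9900
Under standard min/max:
  γ ∨ α = max(a, b) on (0.89, 0.10) = 0.89
  ε ∧ α = min(a, b) on (0.07, 0.10) = 0.07
  (γ ∨ α) ∨ (ε ∧ α) = max(a, b) on (0.89, 0.07) = 0.89
  → value = 0.8900
|0.9900 − 0.8900| = 0.100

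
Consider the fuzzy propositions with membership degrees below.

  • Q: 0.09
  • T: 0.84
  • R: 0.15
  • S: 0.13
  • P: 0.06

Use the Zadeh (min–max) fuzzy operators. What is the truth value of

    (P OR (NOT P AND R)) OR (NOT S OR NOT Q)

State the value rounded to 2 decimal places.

NOT P = 1 − 0.06 = 0.94
NOT P AND R = min(a, b) on (0.94, 0.15) = 0.15
P OR (NOT P AND R) = max(a, b) on (0.06, 0.15) = 0.15
NOT S = 1 − 0.13 = 0.87
NOT Q = 1 − 0.09 = 0.91
NOT S OR NOT Q = max(a, b) on (0.87, 0.91) = 0.91
(P OR (NOT P AND R)) OR (NOT S OR NOT Q) = max(a, b) on (0.15, 0.91) = 0.91

0.91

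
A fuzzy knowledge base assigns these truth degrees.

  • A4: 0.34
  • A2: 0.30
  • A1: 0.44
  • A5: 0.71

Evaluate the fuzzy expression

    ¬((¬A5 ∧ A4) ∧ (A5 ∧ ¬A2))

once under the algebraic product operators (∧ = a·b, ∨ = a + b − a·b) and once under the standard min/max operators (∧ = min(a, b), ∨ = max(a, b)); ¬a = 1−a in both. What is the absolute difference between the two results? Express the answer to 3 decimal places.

0.241

Under algebraic product:
  ¬A5 = 1 − 0.7100 = 0.2900
  ¬A5 ∧ A4 = a·b on (0.2900, 0.3400) = 0.0986
  ¬A2 = 1 − 0.3000 = 0.7000
  A5 ∧ ¬A2 = a·b on (0.7100, 0.7000) = 0.4970
  (¬A5 ∧ A4) ∧ (A5 ∧ ¬A2) = a·b on (0.0986, 0.4970) = 0.0490
  ¬((¬A5 ∧ A4) ∧ (A5 ∧ ¬A2)) = 1 − 0.0490 = 0.9510
  → value = 0.9510
Under standard min/max:
  ¬A5 = 1 − 0.71 = 0.29
  ¬A5 ∧ A4 = min(a, b) on (0.29, 0.34) = 0.29
  ¬A2 = 1 − 0.30 = 0.70
  A5 ∧ ¬A2 = min(a, b) on (0.71, 0.70) = 0.70
  (¬A5 ∧ A4) ∧ (A5 ∧ ¬A2) = min(a, b) on (0.29, 0.70) = 0.29
  ¬((¬A5 ∧ A4) ∧ (A5 ∧ ¬A2)) = 1 − 0.29 = 0.71
  → value = 0.7100
|0.9510 − 0.7100| = 0.241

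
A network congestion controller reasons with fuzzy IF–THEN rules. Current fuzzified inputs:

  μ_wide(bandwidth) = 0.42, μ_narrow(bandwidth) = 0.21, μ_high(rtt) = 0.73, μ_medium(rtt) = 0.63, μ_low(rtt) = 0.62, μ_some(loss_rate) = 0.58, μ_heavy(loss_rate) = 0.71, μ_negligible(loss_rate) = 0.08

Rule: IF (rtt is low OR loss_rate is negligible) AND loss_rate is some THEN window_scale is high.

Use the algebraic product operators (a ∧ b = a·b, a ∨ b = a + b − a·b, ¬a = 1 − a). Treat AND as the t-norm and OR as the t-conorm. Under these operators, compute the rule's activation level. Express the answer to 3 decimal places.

0.377

firing strength: (low=0.62 OR negligible=0.08) = 0.6504; AND[a·b] with some=0.58 → w = 0.3772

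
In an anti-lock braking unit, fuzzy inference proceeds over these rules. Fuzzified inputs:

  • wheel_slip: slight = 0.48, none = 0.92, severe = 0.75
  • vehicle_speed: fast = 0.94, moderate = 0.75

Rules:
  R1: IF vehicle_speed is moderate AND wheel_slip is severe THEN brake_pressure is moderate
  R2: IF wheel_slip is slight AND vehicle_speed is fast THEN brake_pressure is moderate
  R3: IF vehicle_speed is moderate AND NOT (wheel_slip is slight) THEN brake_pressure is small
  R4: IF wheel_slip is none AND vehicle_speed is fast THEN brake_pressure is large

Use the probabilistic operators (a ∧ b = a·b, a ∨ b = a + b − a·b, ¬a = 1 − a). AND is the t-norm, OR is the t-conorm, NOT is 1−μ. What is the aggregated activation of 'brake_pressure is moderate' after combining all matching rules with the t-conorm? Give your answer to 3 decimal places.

R1: moderate=0.75, severe=0.75; AND[a·b] → w = 0.5625
R2: slight=0.48, fast=0.94; AND[a·b] → w = 0.4512
R3: moderate=0.75, ¬slight=1−0.48=0.52; AND[a·b] → w = 0.3900
R4: none=0.92, fast=0.94; AND[a·b] → w = 0.8648
Rules with consequent 'moderate': {R1, R2} → strengths 0.5625, 0.4512
Aggregate via t-conorm [a + b − a·b]: 0.7599

0.760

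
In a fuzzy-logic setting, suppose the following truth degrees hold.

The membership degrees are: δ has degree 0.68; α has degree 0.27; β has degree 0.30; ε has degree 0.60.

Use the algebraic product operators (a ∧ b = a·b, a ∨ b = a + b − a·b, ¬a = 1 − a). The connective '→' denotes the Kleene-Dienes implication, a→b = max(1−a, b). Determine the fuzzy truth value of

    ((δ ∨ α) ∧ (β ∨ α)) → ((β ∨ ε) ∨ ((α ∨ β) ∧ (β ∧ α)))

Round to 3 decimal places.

0.731

δ ∨ α = a + b − a·b on (0.6800, 0.2700) = 0.7664
β ∨ α = a + b − a·b on (0.3000, 0.2700) = 0.4890
(δ ∨ α) ∧ (β ∨ α) = a·b on (0.7664, 0.4890) = 0.3748
β ∨ ε = a + b − a·b on (0.3000, 0.6000) = 0.7200
α ∨ β = a + b − a·b on (0.2700, 0.3000) = 0.4890
β ∧ α = a·b on (0.3000, 0.2700) = 0.0810
(α ∨ β) ∧ (β ∧ α) = a·b on (0.4890, 0.0810) = 0.0396
(β ∨ ε) ∨ ((α ∨ β) ∧ (β ∧ α)) = a + b − a·b on (0.7200, 0.0396) = 0.7311
((δ ∨ α) ∧ (β ∨ α)) → ((β ∨ ε) ∨ ((α ∨ β) ∧ (β ∧ α)))  [Kleene-Dienes: max(1−a, b)] with a=0.3748, b=0.7311 → 0.7311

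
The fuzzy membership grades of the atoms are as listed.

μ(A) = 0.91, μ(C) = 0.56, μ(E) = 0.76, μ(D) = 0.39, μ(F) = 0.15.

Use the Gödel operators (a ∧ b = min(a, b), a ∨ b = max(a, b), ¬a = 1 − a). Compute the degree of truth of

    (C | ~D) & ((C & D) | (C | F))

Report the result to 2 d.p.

~D = 1 − 0.39 = 0.61
C | ~D = max(a, b) on (0.56, 0.61) = 0.61
C & D = min(a, b) on (0.56, 0.39) = 0.39
C | F = max(a, b) on (0.56, 0.15) = 0.56
(C & D) | (C | F) = max(a, b) on (0.39, 0.56) = 0.56
(C | ~D) & ((C & D) | (C | F)) = min(a, b) on (0.61, 0.56) = 0.56

0.56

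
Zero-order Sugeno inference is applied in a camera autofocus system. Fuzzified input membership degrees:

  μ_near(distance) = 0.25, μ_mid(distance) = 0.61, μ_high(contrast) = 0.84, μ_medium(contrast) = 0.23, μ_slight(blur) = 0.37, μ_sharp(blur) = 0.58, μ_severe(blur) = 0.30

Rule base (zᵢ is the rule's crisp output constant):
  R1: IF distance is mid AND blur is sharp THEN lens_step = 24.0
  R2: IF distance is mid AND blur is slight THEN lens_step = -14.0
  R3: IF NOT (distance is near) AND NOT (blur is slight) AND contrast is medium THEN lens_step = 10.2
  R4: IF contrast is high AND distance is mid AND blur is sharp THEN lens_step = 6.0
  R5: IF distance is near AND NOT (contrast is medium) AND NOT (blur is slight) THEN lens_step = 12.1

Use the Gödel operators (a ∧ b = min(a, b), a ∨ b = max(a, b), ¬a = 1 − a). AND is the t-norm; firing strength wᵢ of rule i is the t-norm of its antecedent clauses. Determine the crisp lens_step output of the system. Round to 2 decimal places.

8.75

R1 (z=24.0): mid=0.61, sharp=0.58; AND[min(a, b)] → w = 0.58
R2 (z=-14.0): mid=0.61, slight=0.37; AND[min(a, b)] → w = 0.37
R3 (z=10.2): ¬near=1−0.25=0.75, ¬slight=1−0.37=0.63, medium=0.23; AND[min(a, b)] → w = 0.23
R4 (z=6.0): high=0.84, mid=0.61, sharp=0.58; AND[min(a, b)] → w = 0.58
R5 (z=12.1): near=0.25, ¬medium=1−0.23=0.77, ¬slight=1−0.37=0.63; AND[min(a, b)] → w = 0.25
Weighted average = (0.58·24.0 + 0.37·-14.0 + 0.23·10.2 + 0.58·6.0 + 0.25·12.1) / (0.58 + 0.37 + 0.23 + 0.58 + 0.25)
  = 17.5910 / 2.0100 = 8.75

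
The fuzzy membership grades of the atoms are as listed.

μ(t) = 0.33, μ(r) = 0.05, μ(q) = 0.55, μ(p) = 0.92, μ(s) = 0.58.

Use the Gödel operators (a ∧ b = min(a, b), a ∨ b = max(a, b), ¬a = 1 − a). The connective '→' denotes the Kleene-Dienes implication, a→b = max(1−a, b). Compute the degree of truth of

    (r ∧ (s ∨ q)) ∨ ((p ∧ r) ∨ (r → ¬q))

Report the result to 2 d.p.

0.95

s ∨ q = max(a, b) on (0.58, 0.55) = 0.58
r ∧ (s ∨ q) = min(a, b) on (0.05, 0.58) = 0.05
p ∧ r = min(a, b) on (0.92, 0.05) = 0.05
¬q = 1 − 0.55 = 0.45
r → ¬q  [Kleene-Dienes: max(1−a, b)] with a=0.05, b=0.45 → 0.95
(p ∧ r) ∨ (r → ¬q) = max(a, b) on (0.05, 0.95) = 0.95
(r ∧ (s ∨ q)) ∨ ((p ∧ r) ∨ (r → ¬q)) = max(a, b) on (0.05, 0.95) = 0.95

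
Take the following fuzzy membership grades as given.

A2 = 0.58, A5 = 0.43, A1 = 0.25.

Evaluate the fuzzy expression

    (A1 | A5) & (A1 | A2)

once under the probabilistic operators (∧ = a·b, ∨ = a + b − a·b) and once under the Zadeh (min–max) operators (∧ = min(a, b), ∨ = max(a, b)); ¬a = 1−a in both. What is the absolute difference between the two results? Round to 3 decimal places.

0.038

Under probabilistic:
  A1 | A5 = a + b − a·b on (0.2500, 0.4300) = 0.5725
  A1 | A2 = a + b − a·b on (0.2500, 0.5800) = 0.6850
  (A1 | A5) & (A1 | A2) = a·b on (0.5725, 0.6850) = 0.3922
  → value = 0.3922
Under Zadeh (min–max):
  A1 | A5 = max(a, b) on (0.25, 0.43) = 0.43
  A1 | A2 = max(a, b) on (0.25, 0.58) = 0.58
  (A1 | A5) & (A1 | A2) = min(a, b) on (0.43, 0.58) = 0.43
  → value = 0.4300
|0.3922 − 0.4300| = 0.038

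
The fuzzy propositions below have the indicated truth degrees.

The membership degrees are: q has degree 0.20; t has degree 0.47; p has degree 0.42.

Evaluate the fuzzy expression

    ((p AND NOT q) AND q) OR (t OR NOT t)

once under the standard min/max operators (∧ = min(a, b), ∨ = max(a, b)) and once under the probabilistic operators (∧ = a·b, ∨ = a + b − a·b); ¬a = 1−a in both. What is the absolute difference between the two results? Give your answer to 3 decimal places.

0.238

Under standard min/max:
  NOT q = 1 − 0.20 = 0.80
  p AND NOT q = min(a, b) on (0.42, 0.80) = 0.42
  (p AND NOT q) AND q = min(a, b) on (0.42, 0.20) = 0.20
  NOT t = 1 − 0.47 = 0.53
  t OR NOT t = max(a, b) on (0.47, 0.53) = 0.53
  ((p AND NOT q) AND q) OR (t OR NOT t) = max(a, b) on (0.20, 0.53) = 0.53
  → value = 0.5300
Under probabilistic:
  NOT q = 1 − 0.2000 = 0.8000
  p AND NOT q = a·b on (0.4200, 0.8000) = 0.3360
  (p AND NOT q) AND q = a·b on (0.3360, 0.2000) = 0.0672
  NOT t = 1 − 0.4700 = 0.5300
  t OR NOT t = a + b − a·b on (0.4700, 0.5300) = 0.7509
  ((p AND NOT q) AND q) OR (t OR NOT t) = a + b − a·b on (0.0672, 0.7509) = 0.7676
  → value = 0.7676
|0.5300 − 0.7676| = 0.238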